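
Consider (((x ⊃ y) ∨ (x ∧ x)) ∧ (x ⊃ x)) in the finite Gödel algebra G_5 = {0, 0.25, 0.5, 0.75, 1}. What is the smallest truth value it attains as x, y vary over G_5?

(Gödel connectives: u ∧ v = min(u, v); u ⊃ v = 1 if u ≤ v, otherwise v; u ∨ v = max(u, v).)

0.25

The minimum is attained at x = 0.25, y = 0:
  (x ⊃ y): 0.25 > 0, so result = 0
  (x ∧ x) = min(0.25, 0.25) = 0.25
  ((x ⊃ y) ∨ (x ∧ x)) = max(0, 0.25) = 0.25
  (x ⊃ x): 0.25 ≤ 0.25, so result = 1
  (((x ⊃ y) ∨ (x ∧ x)) ∧ (x ⊃ x)) = min(0.25, 1) = 0.25
Checking all 25 assignments confirms none give a value below 0.25.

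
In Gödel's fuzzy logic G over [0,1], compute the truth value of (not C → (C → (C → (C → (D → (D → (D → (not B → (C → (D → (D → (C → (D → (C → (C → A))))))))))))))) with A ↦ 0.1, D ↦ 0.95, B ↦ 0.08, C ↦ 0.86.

1.00

not C: Gödel ¬ of 0.86 = 0 (operand ≠ 0)
not B: Gödel ¬ of 0.08 = 0 (operand ≠ 0)
(C → A): 0.86 > 0.1, so result = 0.1
(C → (C → A)): 0.86 > 0.1, so result = 0.1
(D → (C → (C → A))): 0.95 > 0.1, so result = 0.1
(C → (D → (C → (C → A)))): 0.86 > 0.1, so result = 0.1
(D → (C → (D → (C → (C → A))))): 0.95 > 0.1, so result = 0.1
(D → (D → (C → (D → (C → (C → A)))))): 0.95 > 0.1, so result = 0.1
(C → (D → (D → (C → (D → (C → (C → A))))))): 0.86 > 0.1, so result = 0.1
(not B → (C → (D → (D → (C → (D → (C → (C → A)))))))): 0 ≤ 0.1, so result = 1
(D → (not B → (C → (D → (D → (C → (D → (C → (C → A))))))))): 0.95 ≤ 1, so result = 1
(D → (D → (not B → (C → (D → (D → (C → (D → (C → (C → A)))))))))): 0.95 ≤ 1, so result = 1
(D → (D → (D → (not B → (C → (D → (D → (C → (D → (C → (C → A))))))))))): 0.95 ≤ 1, so result = 1
(C → (D → (D → (D → (not B → (C → (D → (D → (C → (D → (C → (C → A)))))))))))): 0.86 ≤ 1, so result = 1
(C → (C → (D → (D → (D → (not B → (C → (D → (D → (C → (D → (C → (C → A))))))))))))): 0.86 ≤ 1, so result = 1
(C → (C → (C → (D → (D → (D → (not B → (C → (D → (D → (C → (D → (C → (C → A)))))))))))))): 0.86 ≤ 1, so result = 1
(not C → (C → (C → (C → (D → (D → (D → (not B → (C → (D → (D → (C → (D → (C → (C → A))))))))))))))): 0 ≤ 1, so result = 1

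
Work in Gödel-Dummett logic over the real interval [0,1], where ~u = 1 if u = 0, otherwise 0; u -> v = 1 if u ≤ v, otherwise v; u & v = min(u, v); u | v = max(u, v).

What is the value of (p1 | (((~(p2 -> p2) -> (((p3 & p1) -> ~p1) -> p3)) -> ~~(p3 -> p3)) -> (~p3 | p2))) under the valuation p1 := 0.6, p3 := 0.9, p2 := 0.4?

0.60

(p2 -> p2): 0.4 ≤ 0.4, so result = 1
~(p2 -> p2): Gödel ¬ of 1 = 0 (operand ≠ 0)
(p3 & p1) = min(0.9, 0.6) = 0.6
~p1: Gödel ¬ of 0.6 = 0 (operand ≠ 0)
((p3 & p1) -> ~p1): 0.6 > 0, so result = 0
(((p3 & p1) -> ~p1) -> p3): 0 ≤ 0.9, so result = 1
(~(p2 -> p2) -> (((p3 & p1) -> ~p1) -> p3)): 0 ≤ 1, so result = 1
(p3 -> p3): 0.9 ≤ 0.9, so result = 1
~(p3 -> p3): Gödel ¬ of 1 = 0 (operand ≠ 0)
~~(p3 -> p3): Gödel ¬ of 0 = 1 (operand is 0)
((~(p2 -> p2) -> (((p3 & p1) -> ~p1) -> p3)) -> ~~(p3 -> p3)): 1 ≤ 1, so result = 1
~p3: Gödel ¬ of 0.9 = 0 (operand ≠ 0)
(~p3 | p2) = max(0, 0.4) = 0.4
(((~(p2 -> p2) -> (((p3 & p1) -> ~p1) -> p3)) -> ~~(p3 -> p3)) -> (~p3 | p2)): 1 > 0.4, so result = 0.4
(p1 | (((~(p2 -> p2) -> (((p3 & p1) -> ~p1) -> p3)) -> ~~(p3 -> p3)) -> (~p3 | p2))) = max(0.6, 0.4) = 0.6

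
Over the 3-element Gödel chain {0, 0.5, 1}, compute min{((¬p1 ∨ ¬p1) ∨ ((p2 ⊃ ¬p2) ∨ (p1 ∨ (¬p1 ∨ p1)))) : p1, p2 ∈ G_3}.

0.50

The minimum is attained at p1 = 0.5, p2 = 0.5:
  ¬p1: Gödel ¬ of 0.5 = 0 (operand ≠ 0)
  ¬p1: Gödel ¬ of 0.5 = 0 (operand ≠ 0)
  (¬p1 ∨ ¬p1) = max(0, 0) = 0
  ¬p2: Gödel ¬ of 0.5 = 0 (operand ≠ 0)
  (p2 ⊃ ¬p2): 0.5 > 0, so result = 0
  ¬p1: Gödel ¬ of 0.5 = 0 (operand ≠ 0)
  (¬p1 ∨ p1) = max(0, 0.5) = 0.5
  (p1 ∨ (¬p1 ∨ p1)) = max(0.5, 0.5) = 0.5
  ((p2 ⊃ ¬p2) ∨ (p1 ∨ (¬p1 ∨ p1))) = max(0, 0.5) = 0.5
  ((¬p1 ∨ ¬p1) ∨ ((p2 ⊃ ¬p2) ∨ (p1 ∨ (¬p1 ∨ p1)))) = max(0, 0.5) = 0.5
Checking all 9 assignments confirms none give a value below 0.50.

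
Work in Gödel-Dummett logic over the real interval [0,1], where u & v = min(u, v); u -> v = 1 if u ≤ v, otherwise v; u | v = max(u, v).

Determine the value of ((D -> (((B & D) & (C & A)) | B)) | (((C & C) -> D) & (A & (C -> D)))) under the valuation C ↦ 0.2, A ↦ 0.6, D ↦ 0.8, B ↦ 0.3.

(B & D) = min(0.3, 0.8) = 0.3
(C & A) = min(0.2, 0.6) = 0.2
((B & D) & (C & A)) = min(0.3, 0.2) = 0.2
(((B & D) & (C & A)) | B) = max(0.2, 0.3) = 0.3
(D -> (((B & D) & (C & A)) | B)): 0.8 > 0.3, so result = 0.3
(C & C) = min(0.2, 0.2) = 0.2
((C & C) -> D): 0.2 ≤ 0.8, so result = 1
(C -> D): 0.2 ≤ 0.8, so result = 1
(A & (C -> D)) = min(0.6, 1) = 0.6
(((C & C) -> D) & (A & (C -> D))) = min(1, 0.6) = 0.6
((D -> (((B & D) & (C & A)) | B)) | (((C & C) -> D) & (A & (C -> D)))) = max(0.3, 0.6) = 0.6

0.60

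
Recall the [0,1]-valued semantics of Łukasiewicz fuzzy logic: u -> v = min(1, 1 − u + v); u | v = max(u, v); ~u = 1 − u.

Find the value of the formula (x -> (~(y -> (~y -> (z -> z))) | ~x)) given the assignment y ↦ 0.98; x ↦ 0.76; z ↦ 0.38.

~y: Łukasiewicz ¬ gives 1 − 0.98 = 0.02
(z -> z): min(1, 1 − 0.38 + 0.38) = 1
(~y -> (z -> z)): min(1, 1 − 0.02 + 1) = 1
(y -> (~y -> (z -> z))): min(1, 1 − 0.98 + 1) = 1
~(y -> (~y -> (z -> z))): Łukasiewicz ¬ gives 1 − 1 = 0
~x: Łukasiewicz ¬ gives 1 − 0.76 = 0.24
(~(y -> (~y -> (z -> z))) | ~x) = max(0, 0.24) = 0.24
(x -> (~(y -> (~y -> (z -> z))) | ~x)): min(1, 1 − 0.76 + 0.24) = 0.48

0.48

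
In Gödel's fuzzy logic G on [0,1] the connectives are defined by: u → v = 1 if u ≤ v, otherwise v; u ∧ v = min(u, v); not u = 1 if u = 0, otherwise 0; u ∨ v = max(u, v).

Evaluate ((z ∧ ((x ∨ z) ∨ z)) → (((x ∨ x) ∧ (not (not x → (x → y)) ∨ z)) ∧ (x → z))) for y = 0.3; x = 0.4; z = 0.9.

(x ∨ z) = max(0.4, 0.9) = 0.9
((x ∨ z) ∨ z) = max(0.9, 0.9) = 0.9
(z ∧ ((x ∨ z) ∨ z)) = min(0.9, 0.9) = 0.9
(x ∨ x) = max(0.4, 0.4) = 0.4
not x: Gödel ¬ of 0.4 = 0 (operand ≠ 0)
(x → y): 0.4 > 0.3, so result = 0.3
(not x → (x → y)): 0 ≤ 0.3, so result = 1
not (not x → (x → y)): Gödel ¬ of 1 = 0 (operand ≠ 0)
(not (not x → (x → y)) ∨ z) = max(0, 0.9) = 0.9
((x ∨ x) ∧ (not (not x → (x → y)) ∨ z)) = min(0.4, 0.9) = 0.4
(x → z): 0.4 ≤ 0.9, so result = 1
(((x ∨ x) ∧ (not (not x → (x → y)) ∨ z)) ∧ (x → z)) = min(0.4, 1) = 0.4
((z ∧ ((x ∨ z) ∨ z)) → (((x ∨ x) ∧ (not (not x → (x → y)) ∨ z)) ∧ (x → z))): 0.9 > 0.4, so result = 0.4

0.40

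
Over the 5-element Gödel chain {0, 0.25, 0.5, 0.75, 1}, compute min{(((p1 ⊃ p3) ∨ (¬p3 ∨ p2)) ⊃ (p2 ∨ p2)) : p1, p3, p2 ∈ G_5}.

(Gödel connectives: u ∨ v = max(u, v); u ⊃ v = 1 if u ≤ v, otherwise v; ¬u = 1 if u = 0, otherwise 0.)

The minimum is attained at p1 = 0, p3 = 0, p2 = 0:
  (p1 ⊃ p3): 0 ≤ 0, so result = 1
  ¬p3: Gödel ¬ of 0 = 1 (operand is 0)
  (¬p3 ∨ p2) = max(1, 0) = 1
  ((p1 ⊃ p3) ∨ (¬p3 ∨ p2)) = max(1, 1) = 1
  (p2 ∨ p2) = max(0, 0) = 0
  (((p1 ⊃ p3) ∨ (¬p3 ∨ p2)) ⊃ (p2 ∨ p2)): 1 > 0, so result = 0
Checking all 125 assignments confirms none give a value below 0.00.

0.00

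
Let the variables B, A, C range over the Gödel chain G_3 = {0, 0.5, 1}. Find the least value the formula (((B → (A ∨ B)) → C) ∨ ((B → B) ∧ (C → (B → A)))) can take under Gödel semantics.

0.50

The minimum is attained at B = 0.5, A = 0, C = 0.5:
  (A ∨ B) = max(0, 0.5) = 0.5
  (B → (A ∨ B)): 0.5 ≤ 0.5, so result = 1
  ((B → (A ∨ B)) → C): 1 > 0.5, so result = 0.5
  (B → B): 0.5 ≤ 0.5, so result = 1
  (B → A): 0.5 > 0, so result = 0
  (C → (B → A)): 0.5 > 0, so result = 0
  ((B → B) ∧ (C → (B → A))) = min(1, 0) = 0
  (((B → (A ∨ B)) → C) ∨ ((B → B) ∧ (C → (B → A)))) = max(0.5, 0) = 0.5
Checking all 27 assignments confirms none give a value below 0.50.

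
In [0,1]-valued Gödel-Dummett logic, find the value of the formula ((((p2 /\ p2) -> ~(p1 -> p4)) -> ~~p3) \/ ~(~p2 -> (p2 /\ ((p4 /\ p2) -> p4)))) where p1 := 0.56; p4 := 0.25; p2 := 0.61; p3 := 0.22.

(p2 /\ p2) = min(0.61, 0.61) = 0.61
(p1 -> p4): 0.56 > 0.25, so result = 0.25
~(p1 -> p4): Gödel ¬ of 0.25 = 0 (operand ≠ 0)
((p2 /\ p2) -> ~(p1 -> p4)): 0.61 > 0, so result = 0
~p3: Gödel ¬ of 0.22 = 0 (operand ≠ 0)
~~p3: Gödel ¬ of 0 = 1 (operand is 0)
(((p2 /\ p2) -> ~(p1 -> p4)) -> ~~p3): 0 ≤ 1, so result = 1
~p2: Gödel ¬ of 0.61 = 0 (operand ≠ 0)
(p4 /\ p2) = min(0.25, 0.61) = 0.25
((p4 /\ p2) -> p4): 0.25 ≤ 0.25, so result = 1
(p2 /\ ((p4 /\ p2) -> p4)) = min(0.61, 1) = 0.61
(~p2 -> (p2 /\ ((p4 /\ p2) -> p4))): 0 ≤ 0.61, so result = 1
~(~p2 -> (p2 /\ ((p4 /\ p2) -> p4))): Gödel ¬ of 1 = 0 (operand ≠ 0)
((((p2 /\ p2) -> ~(p1 -> p4)) -> ~~p3) \/ ~(~p2 -> (p2 /\ ((p4 /\ p2) -> p4)))) = max(1, 0) = 1

1.00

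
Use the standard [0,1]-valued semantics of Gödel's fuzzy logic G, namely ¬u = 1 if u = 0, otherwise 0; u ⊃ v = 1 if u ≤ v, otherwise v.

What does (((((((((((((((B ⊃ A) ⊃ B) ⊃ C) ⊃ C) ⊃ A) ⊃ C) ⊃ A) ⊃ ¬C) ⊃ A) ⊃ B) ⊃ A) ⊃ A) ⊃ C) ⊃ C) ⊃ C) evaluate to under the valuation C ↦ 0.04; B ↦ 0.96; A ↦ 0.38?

(B ⊃ A): 0.96 > 0.38, so result = 0.38
((B ⊃ A) ⊃ B): 0.38 ≤ 0.96, so result = 1
(((B ⊃ A) ⊃ B) ⊃ C): 1 > 0.04, so result = 0.04
((((B ⊃ A) ⊃ B) ⊃ C) ⊃ C): 0.04 ≤ 0.04, so result = 1
(((((B ⊃ A) ⊃ B) ⊃ C) ⊃ C) ⊃ A): 1 > 0.38, so result = 0.38
((((((B ⊃ A) ⊃ B) ⊃ C) ⊃ C) ⊃ A) ⊃ C): 0.38 > 0.04, so result = 0.04
(((((((B ⊃ A) ⊃ B) ⊃ C) ⊃ C) ⊃ A) ⊃ C) ⊃ A): 0.04 ≤ 0.38, so result = 1
¬C: Gödel ¬ of 0.04 = 0 (operand ≠ 0)
((((((((B ⊃ A) ⊃ B) ⊃ C) ⊃ C) ⊃ A) ⊃ C) ⊃ A) ⊃ ¬C): 1 > 0, so result = 0
(((((((((B ⊃ A) ⊃ B) ⊃ C) ⊃ C) ⊃ A) ⊃ C) ⊃ A) ⊃ ¬C) ⊃ A): 0 ≤ 0.38, so result = 1
((((((((((B ⊃ A) ⊃ B) ⊃ C) ⊃ C) ⊃ A) ⊃ C) ⊃ A) ⊃ ¬C) ⊃ A) ⊃ B): 1 > 0.96, so result = 0.96
(((((((((((B ⊃ A) ⊃ B) ⊃ C) ⊃ C) ⊃ A) ⊃ C) ⊃ A) ⊃ ¬C) ⊃ A) ⊃ B) ⊃ A): 0.96 > 0.38, so result = 0.38
((((((((((((B ⊃ A) ⊃ B) ⊃ C) ⊃ C) ⊃ A) ⊃ C) ⊃ A) ⊃ ¬C) ⊃ A) ⊃ B) ⊃ A) ⊃ A): 0.38 ≤ 0.38, so result = 1
(((((((((((((B ⊃ A) ⊃ B) ⊃ C) ⊃ C) ⊃ A) ⊃ C) ⊃ A) ⊃ ¬C) ⊃ A) ⊃ B) ⊃ A) ⊃ A) ⊃ C): 1 > 0.04, so result = 0.04
((((((((((((((B ⊃ A) ⊃ B) ⊃ C) ⊃ C) ⊃ A) ⊃ C) ⊃ A) ⊃ ¬C) ⊃ A) ⊃ B) ⊃ A) ⊃ A) ⊃ C) ⊃ C): 0.04 ≤ 0.04, so result = 1
(((((((((((((((B ⊃ A) ⊃ B) ⊃ C) ⊃ C) ⊃ A) ⊃ C) ⊃ A) ⊃ ¬C) ⊃ A) ⊃ B) ⊃ A) ⊃ A) ⊃ C) ⊃ C) ⊃ C): 1 > 0.04, so result = 0.04

0.04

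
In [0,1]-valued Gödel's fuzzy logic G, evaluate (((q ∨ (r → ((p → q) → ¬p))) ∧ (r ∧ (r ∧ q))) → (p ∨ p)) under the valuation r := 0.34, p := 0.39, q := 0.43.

1.00

(p → q): 0.39 ≤ 0.43, so result = 1
¬p: Gödel ¬ of 0.39 = 0 (operand ≠ 0)
((p → q) → ¬p): 1 > 0, so result = 0
(r → ((p → q) → ¬p)): 0.34 > 0, so result = 0
(q ∨ (r → ((p → q) → ¬p))) = max(0.43, 0) = 0.43
(r ∧ q) = min(0.34, 0.43) = 0.34
(r ∧ (r ∧ q)) = min(0.34, 0.34) = 0.34
((q ∨ (r → ((p → q) → ¬p))) ∧ (r ∧ (r ∧ q))) = min(0.43, 0.34) = 0.34
(p ∨ p) = max(0.39, 0.39) = 0.39
(((q ∨ (r → ((p → q) → ¬p))) ∧ (r ∧ (r ∧ q))) → (p ∨ p)): 0.34 ≤ 0.39, so result = 1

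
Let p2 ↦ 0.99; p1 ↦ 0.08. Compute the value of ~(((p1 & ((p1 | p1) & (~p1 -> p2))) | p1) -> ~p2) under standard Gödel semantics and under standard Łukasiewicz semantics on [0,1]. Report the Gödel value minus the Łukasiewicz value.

Gödel evaluation:
  (p1 | p1) = max(0.08, 0.08) = 0.08
  ~p1: Gödel ¬ of 0.08 = 0 (operand ≠ 0)
  (~p1 -> p2): 0 ≤ 0.99, so result = 1
  ((p1 | p1) & (~p1 -> p2)) = min(0.08, 1) = 0.08
  (p1 & ((p1 | p1) & (~p1 -> p2))) = min(0.08, 0.08) = 0.08
  ((p1 & ((p1 | p1) & (~p1 -> p2))) | p1) = max(0.08, 0.08) = 0.08
  ~p2: Gödel ¬ of 0.99 = 0 (operand ≠ 0)
  (((p1 & ((p1 | p1) & (~p1 -> p2))) | p1) -> ~p2): 0.08 > 0, so result = 0
  ~(((p1 & ((p1 | p1) & (~p1 -> p2))) | p1) -> ~p2): Gödel ¬ of 0 = 1 (operand is 0)
  Gödel value = 1
Łukasiewicz evaluation:
  (p1 | p1) = max(0.08, 0.08) = 0.08
  ~p1: Łukasiewicz ¬ gives 1 − 0.08 = 0.92
  (~p1 -> p2): min(1, 1 − 0.92 + 0.99) = 1
  ((p1 | p1) & (~p1 -> p2)) = min(0.08, 1) = 0.08
  (p1 & ((p1 | p1) & (~p1 -> p2))) = min(0.08, 0.08) = 0.08
  ((p1 & ((p1 | p1) & (~p1 -> p2))) | p1) = max(0.08, 0.08) = 0.08
  ~p2: Łukasiewicz ¬ gives 1 − 0.99 = 0.01
  (((p1 & ((p1 | p1) & (~p1 -> p2))) | p1) -> ~p2): min(1, 1 − 0.08 + 0.01) = 0.93
  ~(((p1 & ((p1 | p1) & (~p1 -> p2))) | p1) -> ~p2): Łukasiewicz ¬ gives 1 − 0.93 = 0.07
  Łukasiewicz value = 0.07
Difference: 1 − 0.07 = 0.93

0.93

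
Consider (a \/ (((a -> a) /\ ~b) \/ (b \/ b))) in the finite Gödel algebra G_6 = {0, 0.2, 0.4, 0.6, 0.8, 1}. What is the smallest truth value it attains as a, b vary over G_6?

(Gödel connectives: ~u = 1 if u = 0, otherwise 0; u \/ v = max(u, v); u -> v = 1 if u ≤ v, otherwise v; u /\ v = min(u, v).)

0.20

The minimum is attained at a = 0, b = 0.2:
  (a -> a): 0 ≤ 0, so result = 1
  ~b: Gödel ¬ of 0.2 = 0 (operand ≠ 0)
  ((a -> a) /\ ~b) = min(1, 0) = 0
  (b \/ b) = max(0.2, 0.2) = 0.2
  (((a -> a) /\ ~b) \/ (b \/ b)) = max(0, 0.2) = 0.2
  (a \/ (((a -> a) /\ ~b) \/ (b \/ b))) = max(0, 0.2) = 0.2
Checking all 36 assignments confirms none give a value below 0.20.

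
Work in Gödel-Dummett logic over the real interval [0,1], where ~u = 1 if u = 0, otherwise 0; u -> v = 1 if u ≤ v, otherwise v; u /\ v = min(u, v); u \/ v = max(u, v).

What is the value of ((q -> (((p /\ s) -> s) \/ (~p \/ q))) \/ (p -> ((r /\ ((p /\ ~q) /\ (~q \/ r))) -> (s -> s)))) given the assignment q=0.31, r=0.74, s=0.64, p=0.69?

1.00

(p /\ s) = min(0.69, 0.64) = 0.64
((p /\ s) -> s): 0.64 ≤ 0.64, so result = 1
~p: Gödel ¬ of 0.69 = 0 (operand ≠ 0)
(~p \/ q) = max(0, 0.31) = 0.31
(((p /\ s) -> s) \/ (~p \/ q)) = max(1, 0.31) = 1
(q -> (((p /\ s) -> s) \/ (~p \/ q))): 0.31 ≤ 1, so result = 1
~q: Gödel ¬ of 0.31 = 0 (operand ≠ 0)
(p /\ ~q) = min(0.69, 0) = 0
~q: Gödel ¬ of 0.31 = 0 (operand ≠ 0)
(~q \/ r) = max(0, 0.74) = 0.74
((p /\ ~q) /\ (~q \/ r)) = min(0, 0.74) = 0
(r /\ ((p /\ ~q) /\ (~q \/ r))) = min(0.74, 0) = 0
(s -> s): 0.64 ≤ 0.64, so result = 1
((r /\ ((p /\ ~q) /\ (~q \/ r))) -> (s -> s)): 0 ≤ 1, so result = 1
(p -> ((r /\ ((p /\ ~q) /\ (~q \/ r))) -> (s -> s))): 0.69 ≤ 1, so result = 1
((q -> (((p /\ s) -> s) \/ (~p \/ q))) \/ (p -> ((r /\ ((p /\ ~q) /\ (~q \/ r))) -> (s -> s)))) = max(1, 1) = 1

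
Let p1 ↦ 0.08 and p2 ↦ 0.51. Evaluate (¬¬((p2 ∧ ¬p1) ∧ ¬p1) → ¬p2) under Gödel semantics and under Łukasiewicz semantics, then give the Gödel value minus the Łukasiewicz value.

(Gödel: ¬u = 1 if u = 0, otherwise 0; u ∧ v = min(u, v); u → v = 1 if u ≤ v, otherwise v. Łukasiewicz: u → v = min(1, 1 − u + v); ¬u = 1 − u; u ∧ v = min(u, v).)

0.02

Gödel evaluation:
  ¬p1: Gödel ¬ of 0.08 = 0 (operand ≠ 0)
  (p2 ∧ ¬p1) = min(0.51, 0) = 0
  ¬p1: Gödel ¬ of 0.08 = 0 (operand ≠ 0)
  ((p2 ∧ ¬p1) ∧ ¬p1) = min(0, 0) = 0
  ¬((p2 ∧ ¬p1) ∧ ¬p1): Gödel ¬ of 0 = 1 (operand is 0)
  ¬¬((p2 ∧ ¬p1) ∧ ¬p1): Gödel ¬ of 1 = 0 (operand ≠ 0)
  ¬p2: Gödel ¬ of 0.51 = 0 (operand ≠ 0)
  (¬¬((p2 ∧ ¬p1) ∧ ¬p1) → ¬p2): 0 ≤ 0, so result = 1
  Gödel value = 1
Łukasiewicz evaluation:
  ¬p1: Łukasiewicz ¬ gives 1 − 0.08 = 0.92
  (p2 ∧ ¬p1) = min(0.51, 0.92) = 0.51
  ¬p1: Łukasiewicz ¬ gives 1 − 0.08 = 0.92
  ((p2 ∧ ¬p1) ∧ ¬p1) = min(0.51, 0.92) = 0.51
  ¬((p2 ∧ ¬p1) ∧ ¬p1): Łukasiewicz ¬ gives 1 − 0.51 = 0.49
  ¬¬((p2 ∧ ¬p1) ∧ ¬p1): Łukasiewicz ¬ gives 1 − 0.49 = 0.51
  ¬p2: Łukasiewicz ¬ gives 1 − 0.51 = 0.49
  (¬¬((p2 ∧ ¬p1) ∧ ¬p1) → ¬p2): min(1, 1 − 0.51 + 0.49) = 0.98
  Łukasiewicz value = 0.98
Difference: 1 − 0.98 = 0.02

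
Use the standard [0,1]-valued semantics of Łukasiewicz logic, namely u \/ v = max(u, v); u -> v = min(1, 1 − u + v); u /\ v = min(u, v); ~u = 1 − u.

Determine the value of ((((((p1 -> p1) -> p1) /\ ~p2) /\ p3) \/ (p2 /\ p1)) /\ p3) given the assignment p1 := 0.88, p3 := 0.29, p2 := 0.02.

(p1 -> p1): min(1, 1 − 0.88 + 0.88) = 1
((p1 -> p1) -> p1): min(1, 1 − 1 + 0.88) = 0.88
~p2: Łukasiewicz ¬ gives 1 − 0.02 = 0.98
(((p1 -> p1) -> p1) /\ ~p2) = min(0.88, 0.98) = 0.88
((((p1 -> p1) -> p1) /\ ~p2) /\ p3) = min(0.88, 0.29) = 0.29
(p2 /\ p1) = min(0.02, 0.88) = 0.02
(((((p1 -> p1) -> p1) /\ ~p2) /\ p3) \/ (p2 /\ p1)) = max(0.29, 0.02) = 0.29
((((((p1 -> p1) -> p1) /\ ~p2) /\ p3) \/ (p2 /\ p1)) /\ p3) = min(0.29, 0.29) = 0.29

0.29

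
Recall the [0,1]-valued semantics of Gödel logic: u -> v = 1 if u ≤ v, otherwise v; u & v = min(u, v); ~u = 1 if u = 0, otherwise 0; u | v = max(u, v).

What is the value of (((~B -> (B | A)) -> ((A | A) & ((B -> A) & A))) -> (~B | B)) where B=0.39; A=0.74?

~B: Gödel ¬ of 0.39 = 0 (operand ≠ 0)
(B | A) = max(0.39, 0.74) = 0.74
(~B -> (B | A)): 0 ≤ 0.74, so result = 1
(A | A) = max(0.74, 0.74) = 0.74
(B -> A): 0.39 ≤ 0.74, so result = 1
((B -> A) & A) = min(1, 0.74) = 0.74
((A | A) & ((B -> A) & A)) = min(0.74, 0.74) = 0.74
((~B -> (B | A)) -> ((A | A) & ((B -> A) & A))): 1 > 0.74, so result = 0.74
~B: Gödel ¬ of 0.39 = 0 (operand ≠ 0)
(~B | B) = max(0, 0.39) = 0.39
(((~B -> (B | A)) -> ((A | A) & ((B -> A) & A))) -> (~B | B)): 0.74 > 0.39, so result = 0.39

0.39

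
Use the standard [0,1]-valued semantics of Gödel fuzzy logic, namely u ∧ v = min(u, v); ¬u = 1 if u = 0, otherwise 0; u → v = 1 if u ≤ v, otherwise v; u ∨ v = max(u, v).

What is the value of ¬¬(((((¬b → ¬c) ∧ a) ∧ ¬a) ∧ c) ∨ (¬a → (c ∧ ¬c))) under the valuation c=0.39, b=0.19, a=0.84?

1.00

¬b: Gödel ¬ of 0.19 = 0 (operand ≠ 0)
¬c: Gödel ¬ of 0.39 = 0 (operand ≠ 0)
(¬b → ¬c): 0 ≤ 0, so result = 1
((¬b → ¬c) ∧ a) = min(1, 0.84) = 0.84
¬a: Gödel ¬ of 0.84 = 0 (operand ≠ 0)
(((¬b → ¬c) ∧ a) ∧ ¬a) = min(0.84, 0) = 0
((((¬b → ¬c) ∧ a) ∧ ¬a) ∧ c) = min(0, 0.39) = 0
¬a: Gödel ¬ of 0.84 = 0 (operand ≠ 0)
¬c: Gödel ¬ of 0.39 = 0 (operand ≠ 0)
(c ∧ ¬c) = min(0.39, 0) = 0
(¬a → (c ∧ ¬c)): 0 ≤ 0, so result = 1
(((((¬b → ¬c) ∧ a) ∧ ¬a) ∧ c) ∨ (¬a → (c ∧ ¬c))) = max(0, 1) = 1
¬(((((¬b → ¬c) ∧ a) ∧ ¬a) ∧ c) ∨ (¬a → (c ∧ ¬c))): Gödel ¬ of 1 = 0 (operand ≠ 0)
¬¬(((((¬b → ¬c) ∧ a) ∧ ¬a) ∧ c) ∨ (¬a → (c ∧ ¬c))): Gödel ¬ of 0 = 1 (operand is 0)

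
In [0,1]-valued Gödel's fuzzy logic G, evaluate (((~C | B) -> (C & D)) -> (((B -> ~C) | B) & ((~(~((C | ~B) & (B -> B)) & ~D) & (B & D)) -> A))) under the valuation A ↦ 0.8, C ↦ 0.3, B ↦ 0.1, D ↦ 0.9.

0.10

~C: Gödel ¬ of 0.3 = 0 (operand ≠ 0)
(~C | B) = max(0, 0.1) = 0.1
(C & D) = min(0.3, 0.9) = 0.3
((~C | B) -> (C & D)): 0.1 ≤ 0.3, so result = 1
~C: Gödel ¬ of 0.3 = 0 (operand ≠ 0)
(B -> ~C): 0.1 > 0, so result = 0
((B -> ~C) | B) = max(0, 0.1) = 0.1
~B: Gödel ¬ of 0.1 = 0 (operand ≠ 0)
(C | ~B) = max(0.3, 0) = 0.3
(B -> B): 0.1 ≤ 0.1, so result = 1
((C | ~B) & (B -> B)) = min(0.3, 1) = 0.3
~((C | ~B) & (B -> B)): Gödel ¬ of 0.3 = 0 (operand ≠ 0)
~D: Gödel ¬ of 0.9 = 0 (operand ≠ 0)
(~((C | ~B) & (B -> B)) & ~D) = min(0, 0) = 0
~(~((C | ~B) & (B -> B)) & ~D): Gödel ¬ of 0 = 1 (operand is 0)
(B & D) = min(0.1, 0.9) = 0.1
(~(~((C | ~B) & (B -> B)) & ~D) & (B & D)) = min(1, 0.1) = 0.1
((~(~((C | ~B) & (B -> B)) & ~D) & (B & D)) -> A): 0.1 ≤ 0.8, so result = 1
(((B -> ~C) | B) & ((~(~((C | ~B) & (B -> B)) & ~D) & (B & D)) -> A)) = min(0.1, 1) = 0.1
(((~C | B) -> (C & D)) -> (((B -> ~C) | B) & ((~(~((C | ~B) & (B -> B)) & ~D) & (B & D)) -> A))): 1 > 0.1, so result = 0.1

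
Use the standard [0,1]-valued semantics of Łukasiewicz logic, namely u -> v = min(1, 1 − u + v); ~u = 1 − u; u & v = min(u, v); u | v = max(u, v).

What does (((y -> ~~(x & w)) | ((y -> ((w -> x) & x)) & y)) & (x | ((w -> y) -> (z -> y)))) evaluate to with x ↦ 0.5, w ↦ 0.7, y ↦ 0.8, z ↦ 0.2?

(x & w) = min(0.5, 0.7) = 0.5
~(x & w): Łukasiewicz ¬ gives 1 − 0.5 = 0.5
~~(x & w): Łukasiewicz ¬ gives 1 − 0.5 = 0.5
(y -> ~~(x & w)): min(1, 1 − 0.8 + 0.5) = 0.7
(w -> x): min(1, 1 − 0.7 + 0.5) = 0.8
((w -> x) & x) = min(0.8, 0.5) = 0.5
(y -> ((w -> x) & x)): min(1, 1 − 0.8 + 0.5) = 0.7
((y -> ((w -> x) & x)) & y) = min(0.7, 0.8) = 0.7
((y -> ~~(x & w)) | ((y -> ((w -> x) & x)) & y)) = max(0.7, 0.7) = 0.7
(w -> y): min(1, 1 − 0.7 + 0.8) = 1
(z -> y): min(1, 1 − 0.2 + 0.8) = 1
((w -> y) -> (z -> y)): min(1, 1 − 1 + 1) = 1
(x | ((w -> y) -> (z -> y))) = max(0.5, 1) = 1
(((y -> ~~(x & w)) | ((y -> ((w -> x) & x)) & y)) & (x | ((w -> y) -> (z -> y)))) = min(0.7, 1) = 0.7

0.70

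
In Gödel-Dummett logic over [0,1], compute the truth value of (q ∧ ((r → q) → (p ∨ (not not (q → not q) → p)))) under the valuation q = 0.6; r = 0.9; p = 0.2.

0.60

(r → q): 0.9 > 0.6, so result = 0.6
not q: Gödel ¬ of 0.6 = 0 (operand ≠ 0)
(q → not q): 0.6 > 0, so result = 0
not (q → not q): Gödel ¬ of 0 = 1 (operand is 0)
not not (q → not q): Gödel ¬ of 1 = 0 (operand ≠ 0)
(not not (q → not q) → p): 0 ≤ 0.2, so result = 1
(p ∨ (not not (q → not q) → p)) = max(0.2, 1) = 1
((r → q) → (p ∨ (not not (q → not q) → p))): 0.6 ≤ 1, so result = 1
(q ∧ ((r → q) → (p ∨ (not not (q → not q) → p)))) = min(0.6, 1) = 0.6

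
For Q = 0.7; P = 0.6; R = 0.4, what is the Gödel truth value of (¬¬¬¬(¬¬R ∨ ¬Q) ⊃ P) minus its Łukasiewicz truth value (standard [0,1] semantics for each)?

-0.40

Gödel evaluation:
  ¬R: Gödel ¬ of 0.4 = 0 (operand ≠ 0)
  ¬¬R: Gödel ¬ of 0 = 1 (operand is 0)
  ¬Q: Gödel ¬ of 0.7 = 0 (operand ≠ 0)
  (¬¬R ∨ ¬Q) = max(1, 0) = 1
  ¬(¬¬R ∨ ¬Q): Gödel ¬ of 1 = 0 (operand ≠ 0)
  ¬¬(¬¬R ∨ ¬Q): Gödel ¬ of 0 = 1 (operand is 0)
  ¬¬¬(¬¬R ∨ ¬Q): Gödel ¬ of 1 = 0 (operand ≠ 0)
  ¬¬¬¬(¬¬R ∨ ¬Q): Gödel ¬ of 0 = 1 (operand is 0)
  (¬¬¬¬(¬¬R ∨ ¬Q) ⊃ P): 1 > 0.6, so result = 0.6
  Gödel value = 0.6
Łukasiewicz evaluation:
  ¬R: Łukasiewicz ¬ gives 1 − 0.4 = 0.6
  ¬¬R: Łukasiewicz ¬ gives 1 − 0.6 = 0.4
  ¬Q: Łukasiewicz ¬ gives 1 − 0.7 = 0.3
  (¬¬R ∨ ¬Q) = max(0.4, 0.3) = 0.4
  ¬(¬¬R ∨ ¬Q): Łukasiewicz ¬ gives 1 − 0.4 = 0.6
  ¬¬(¬¬R ∨ ¬Q): Łukasiewicz ¬ gives 1 − 0.6 = 0.4
  ¬¬¬(¬¬R ∨ ¬Q): Łukasiewicz ¬ gives 1 − 0.4 = 0.6
  ¬¬¬¬(¬¬R ∨ ¬Q): Łukasiewicz ¬ gives 1 − 0.6 = 0.4
  (¬¬¬¬(¬¬R ∨ ¬Q) ⊃ P): min(1, 1 − 0.4 + 0.6) = 1
  Łukasiewicz value = 1
Difference: 0.6 − 1 = -0.40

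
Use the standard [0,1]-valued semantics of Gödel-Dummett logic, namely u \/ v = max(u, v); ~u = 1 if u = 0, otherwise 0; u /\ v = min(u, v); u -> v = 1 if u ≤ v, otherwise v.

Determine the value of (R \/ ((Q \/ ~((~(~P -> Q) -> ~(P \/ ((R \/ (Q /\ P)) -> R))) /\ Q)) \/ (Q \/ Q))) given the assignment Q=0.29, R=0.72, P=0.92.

~P: Gödel ¬ of 0.92 = 0 (operand ≠ 0)
(~P -> Q): 0 ≤ 0.29, so result = 1
~(~P -> Q): Gödel ¬ of 1 = 0 (operand ≠ 0)
(Q /\ P) = min(0.29, 0.92) = 0.29
(R \/ (Q /\ P)) = max(0.72, 0.29) = 0.72
((R \/ (Q /\ P)) -> R): 0.72 ≤ 0.72, so result = 1
(P \/ ((R \/ (Q /\ P)) -> R)) = max(0.92, 1) = 1
~(P \/ ((R \/ (Q /\ P)) -> R)): Gödel ¬ of 1 = 0 (operand ≠ 0)
(~(~P -> Q) -> ~(P \/ ((R \/ (Q /\ P)) -> R))): 0 ≤ 0, so result = 1
((~(~P -> Q) -> ~(P \/ ((R \/ (Q /\ P)) -> R))) /\ Q) = min(1, 0.29) = 0.29
~((~(~P -> Q) -> ~(P \/ ((R \/ (Q /\ P)) -> R))) /\ Q): Gödel ¬ of 0.29 = 0 (operand ≠ 0)
(Q \/ ~((~(~P -> Q) -> ~(P \/ ((R \/ (Q /\ P)) -> R))) /\ Q)) = max(0.29, 0) = 0.29
(Q \/ Q) = max(0.29, 0.29) = 0.29
((Q \/ ~((~(~P -> Q) -> ~(P \/ ((R \/ (Q /\ P)) -> R))) /\ Q)) \/ (Q \/ Q)) = max(0.29, 0.29) = 0.29
(R \/ ((Q \/ ~((~(~P -> Q) -> ~(P \/ ((R \/ (Q /\ P)) -> R))) /\ Q)) \/ (Q \/ Q))) = max(0.72, 0.29) = 0.72

0.72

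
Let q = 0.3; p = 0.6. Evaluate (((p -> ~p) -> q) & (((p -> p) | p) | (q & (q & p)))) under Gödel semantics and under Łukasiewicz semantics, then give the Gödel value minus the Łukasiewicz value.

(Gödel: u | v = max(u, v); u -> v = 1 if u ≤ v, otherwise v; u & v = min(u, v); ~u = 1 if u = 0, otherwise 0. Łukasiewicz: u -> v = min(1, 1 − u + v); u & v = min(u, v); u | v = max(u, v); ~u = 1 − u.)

0.50

Gödel evaluation:
  ~p: Gödel ¬ of 0.6 = 0 (operand ≠ 0)
  (p -> ~p): 0.6 > 0, so result = 0
  ((p -> ~p) -> q): 0 ≤ 0.3, so result = 1
  (p -> p): 0.6 ≤ 0.6, so result = 1
  ((p -> p) | p) = max(1, 0.6) = 1
  (q & p) = min(0.3, 0.6) = 0.3
  (q & (q & p)) = min(0.3, 0.3) = 0.3
  (((p -> p) | p) | (q & (q & p))) = max(1, 0.3) = 1
  (((p -> ~p) -> q) & (((p -> p) | p) | (q & (q & p)))) = min(1, 1) = 1
  Gödel value = 1
Łukasiewicz evaluation:
  ~p: Łukasiewicz ¬ gives 1 − 0.6 = 0.4
  (p -> ~p): min(1, 1 − 0.6 + 0.4) = 0.8
  ((p -> ~p) -> q): min(1, 1 − 0.8 + 0.3) = 0.5
  (p -> p): min(1, 1 − 0.6 + 0.6) = 1
  ((p -> p) | p) = max(1, 0.6) = 1
  (q & p) = min(0.3, 0.6) = 0.3
  (q & (q & p)) = min(0.3, 0.3) = 0.3
  (((p -> p) | p) | (q & (q & p))) = max(1, 0.3) = 1
  (((p -> ~p) -> q) & (((p -> p) | p) | (q & (q & p)))) = min(0.5, 1) = 0.5
  Łukasiewicz value = 0.5
Difference: 1 − 0.5 = 0.50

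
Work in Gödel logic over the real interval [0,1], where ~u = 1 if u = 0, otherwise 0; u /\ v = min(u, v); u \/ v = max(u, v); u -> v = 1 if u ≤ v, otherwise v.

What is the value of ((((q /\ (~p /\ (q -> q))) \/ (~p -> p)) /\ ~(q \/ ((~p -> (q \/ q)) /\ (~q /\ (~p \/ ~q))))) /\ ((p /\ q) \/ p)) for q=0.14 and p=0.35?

~p: Gödel ¬ of 0.35 = 0 (operand ≠ 0)
(q -> q): 0.14 ≤ 0.14, so result = 1
(~p /\ (q -> q)) = min(0, 1) = 0
(q /\ (~p /\ (q -> q))) = min(0.14, 0) = 0
~p: Gödel ¬ of 0.35 = 0 (operand ≠ 0)
(~p -> p): 0 ≤ 0.35, so result = 1
((q /\ (~p /\ (q -> q))) \/ (~p -> p)) = max(0, 1) = 1
~p: Gödel ¬ of 0.35 = 0 (operand ≠ 0)
(q \/ q) = max(0.14, 0.14) = 0.14
(~p -> (q \/ q)): 0 ≤ 0.14, so result = 1
~q: Gödel ¬ of 0.14 = 0 (operand ≠ 0)
~p: Gödel ¬ of 0.35 = 0 (operand ≠ 0)
~q: Gödel ¬ of 0.14 = 0 (operand ≠ 0)
(~p \/ ~q) = max(0, 0) = 0
(~q /\ (~p \/ ~q)) = min(0, 0) = 0
((~p -> (q \/ q)) /\ (~q /\ (~p \/ ~q))) = min(1, 0) = 0
(q \/ ((~p -> (q \/ q)) /\ (~q /\ (~p \/ ~q)))) = max(0.14, 0) = 0.14
~(q \/ ((~p -> (q \/ q)) /\ (~q /\ (~p \/ ~q)))): Gödel ¬ of 0.14 = 0 (operand ≠ 0)
(((q /\ (~p /\ (q -> q))) \/ (~p -> p)) /\ ~(q \/ ((~p -> (q \/ q)) /\ (~q /\ (~p \/ ~q))))) = min(1, 0) = 0
(p /\ q) = min(0.35, 0.14) = 0.14
((p /\ q) \/ p) = max(0.14, 0.35) = 0.35
((((q /\ (~p /\ (q -> q))) \/ (~p -> p)) /\ ~(q \/ ((~p -> (q \/ q)) /\ (~q /\ (~p \/ ~q))))) /\ ((p /\ q) \/ p)) = min(0, 0.35) = 0

0.00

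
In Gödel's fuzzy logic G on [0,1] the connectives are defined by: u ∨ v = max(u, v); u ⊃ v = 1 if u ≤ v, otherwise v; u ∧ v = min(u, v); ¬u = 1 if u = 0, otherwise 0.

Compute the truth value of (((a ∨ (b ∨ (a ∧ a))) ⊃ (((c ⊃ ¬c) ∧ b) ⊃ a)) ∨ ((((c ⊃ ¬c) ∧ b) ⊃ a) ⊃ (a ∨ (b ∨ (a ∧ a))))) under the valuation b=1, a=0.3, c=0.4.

(a ∧ a) = min(0.3, 0.3) = 0.3
(b ∨ (a ∧ a)) = max(1, 0.3) = 1
(a ∨ (b ∨ (a ∧ a))) = max(0.3, 1) = 1
¬c: Gödel ¬ of 0.4 = 0 (operand ≠ 0)
(c ⊃ ¬c): 0.4 > 0, so result = 0
((c ⊃ ¬c) ∧ b) = min(0, 1) = 0
(((c ⊃ ¬c) ∧ b) ⊃ a): 0 ≤ 0.3, so result = 1
((a ∨ (b ∨ (a ∧ a))) ⊃ (((c ⊃ ¬c) ∧ b) ⊃ a)): 1 ≤ 1, so result = 1
¬c: Gödel ¬ of 0.4 = 0 (operand ≠ 0)
(c ⊃ ¬c): 0.4 > 0, so result = 0
((c ⊃ ¬c) ∧ b) = min(0, 1) = 0
(((c ⊃ ¬c) ∧ b) ⊃ a): 0 ≤ 0.3, so result = 1
(a ∧ a) = min(0.3, 0.3) = 0.3
(b ∨ (a ∧ a)) = max(1, 0.3) = 1
(a ∨ (b ∨ (a ∧ a))) = max(0.3, 1) = 1
((((c ⊃ ¬c) ∧ b) ⊃ a) ⊃ (a ∨ (b ∨ (a ∧ a)))): 1 ≤ 1, so result = 1
(((a ∨ (b ∨ (a ∧ a))) ⊃ (((c ⊃ ¬c) ∧ b) ⊃ a)) ∨ ((((c ⊃ ¬c) ∧ b) ⊃ a) ⊃ (a ∨ (b ∨ (a ∧ a))))) = max(1, 1) = 1

1.00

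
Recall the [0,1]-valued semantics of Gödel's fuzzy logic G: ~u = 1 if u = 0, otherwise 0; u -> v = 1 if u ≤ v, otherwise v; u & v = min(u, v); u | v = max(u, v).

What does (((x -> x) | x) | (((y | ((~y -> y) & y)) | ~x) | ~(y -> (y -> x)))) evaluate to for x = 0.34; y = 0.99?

(x -> x): 0.34 ≤ 0.34, so result = 1
((x -> x) | x) = max(1, 0.34) = 1
~y: Gödel ¬ of 0.99 = 0 (operand ≠ 0)
(~y -> y): 0 ≤ 0.99, so result = 1
((~y -> y) & y) = min(1, 0.99) = 0.99
(y | ((~y -> y) & y)) = max(0.99, 0.99) = 0.99
~x: Gödel ¬ of 0.34 = 0 (operand ≠ 0)
((y | ((~y -> y) & y)) | ~x) = max(0.99, 0) = 0.99
(y -> x): 0.99 > 0.34, so result = 0.34
(y -> (y -> x)): 0.99 > 0.34, so result = 0.34
~(y -> (y -> x)): Gödel ¬ of 0.34 = 0 (operand ≠ 0)
(((y | ((~y -> y) & y)) | ~x) | ~(y -> (y -> x))) = max(0.99, 0) = 0.99
(((x -> x) | x) | (((y | ((~y -> y) & y)) | ~x) | ~(y -> (y -> x)))) = max(1, 0.99) = 1

1.00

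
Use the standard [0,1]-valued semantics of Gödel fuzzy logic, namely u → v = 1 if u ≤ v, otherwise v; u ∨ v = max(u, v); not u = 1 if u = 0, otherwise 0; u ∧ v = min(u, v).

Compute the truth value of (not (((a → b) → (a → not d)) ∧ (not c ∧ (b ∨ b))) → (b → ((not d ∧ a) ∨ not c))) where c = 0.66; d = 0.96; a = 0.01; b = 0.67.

(a → b): 0.01 ≤ 0.67, so result = 1
not d: Gödel ¬ of 0.96 = 0 (operand ≠ 0)
(a → not d): 0.01 > 0, so result = 0
((a → b) → (a → not d)): 1 > 0, so result = 0
not c: Gödel ¬ of 0.66 = 0 (operand ≠ 0)
(b ∨ b) = max(0.67, 0.67) = 0.67
(not c ∧ (b ∨ b)) = min(0, 0.67) = 0
(((a → b) → (a → not d)) ∧ (not c ∧ (b ∨ b))) = min(0, 0) = 0
not (((a → b) → (a → not d)) ∧ (not c ∧ (b ∨ b))): Gödel ¬ of 0 = 1 (operand is 0)
not d: Gödel ¬ of 0.96 = 0 (operand ≠ 0)
(not d ∧ a) = min(0, 0.01) = 0
not c: Gödel ¬ of 0.66 = 0 (operand ≠ 0)
((not d ∧ a) ∨ not c) = max(0, 0) = 0
(b → ((not d ∧ a) ∨ not c)): 0.67 > 0, so result = 0
(not (((a → b) → (a → not d)) ∧ (not c ∧ (b ∨ b))) → (b → ((not d ∧ a) ∨ not c))): 1 > 0, so result = 0

0.00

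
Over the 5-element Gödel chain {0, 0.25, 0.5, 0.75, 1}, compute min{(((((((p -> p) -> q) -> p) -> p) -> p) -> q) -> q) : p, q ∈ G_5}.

0.25

The minimum is attained at p = 0, q = 0.25:
  (p -> p): 0 ≤ 0, so result = 1
  ((p -> p) -> q): 1 > 0.25, so result = 0.25
  (((p -> p) -> q) -> p): 0.25 > 0, so result = 0
  ((((p -> p) -> q) -> p) -> p): 0 ≤ 0, so result = 1
  (((((p -> p) -> q) -> p) -> p) -> p): 1 > 0, so result = 0
  ((((((p -> p) -> q) -> p) -> p) -> p) -> q): 0 ≤ 0.25, so result = 1
  (((((((p -> p) -> q) -> p) -> p) -> p) -> q) -> q): 1 > 0.25, so result = 0.25
Checking all 25 assignments confirms none give a value below 0.25.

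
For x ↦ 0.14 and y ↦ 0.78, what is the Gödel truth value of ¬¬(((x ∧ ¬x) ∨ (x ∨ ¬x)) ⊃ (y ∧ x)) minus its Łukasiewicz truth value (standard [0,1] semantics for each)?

Gödel evaluation:
  ¬x: Gödel ¬ of 0.14 = 0 (operand ≠ 0)
  (x ∧ ¬x) = min(0.14, 0) = 0
  ¬x: Gödel ¬ of 0.14 = 0 (operand ≠ 0)
  (x ∨ ¬x) = max(0.14, 0) = 0.14
  ((x ∧ ¬x) ∨ (x ∨ ¬x)) = max(0, 0.14) = 0.14
  (y ∧ x) = min(0.78, 0.14) = 0.14
  (((x ∧ ¬x) ∨ (x ∨ ¬x)) ⊃ (y ∧ x)): 0.14 ≤ 0.14, so result = 1
  ¬(((x ∧ ¬x) ∨ (x ∨ ¬x)) ⊃ (y ∧ x)): Gödel ¬ of 1 = 0 (operand ≠ 0)
  ¬¬(((x ∧ ¬x) ∨ (x ∨ ¬x)) ⊃ (y ∧ x)): Gödel ¬ of 0 = 1 (operand is 0)
  Gödel value = 1
Łukasiewicz evaluation:
  ¬x: Łukasiewicz ¬ gives 1 − 0.14 = 0.86
  (x ∧ ¬x) = min(0.14, 0.86) = 0.14
  ¬x: Łukasiewicz ¬ gives 1 − 0.14 = 0.86
  (x ∨ ¬x) = max(0.14, 0.86) = 0.86
  ((x ∧ ¬x) ∨ (x ∨ ¬x)) = max(0.14, 0.86) = 0.86
  (y ∧ x) = min(0.78, 0.14) = 0.14
  (((x ∧ ¬x) ∨ (x ∨ ¬x)) ⊃ (y ∧ x)): min(1, 1 − 0.86 + 0.14) = 0.28
  ¬(((x ∧ ¬x) ∨ (x ∨ ¬x)) ⊃ (y ∧ x)): Łukasiewicz ¬ gives 1 − 0.28 = 0.72
  ¬¬(((x ∧ ¬x) ∨ (x ∨ ¬x)) ⊃ (y ∧ x)): Łukasiewicz ¬ gives 1 − 0.72 = 0.28
  Łukasiewicz value = 0.28
Difference: 1 − 0.28 = 0.72

0.72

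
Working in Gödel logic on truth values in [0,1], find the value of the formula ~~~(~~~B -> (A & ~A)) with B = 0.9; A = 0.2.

0.00

~B: Gödel ¬ of 0.9 = 0 (operand ≠ 0)
~~B: Gödel ¬ of 0 = 1 (operand is 0)
~~~B: Gödel ¬ of 1 = 0 (operand ≠ 0)
~A: Gödel ¬ of 0.2 = 0 (operand ≠ 0)
(A & ~A) = min(0.2, 0) = 0
(~~~B -> (A & ~A)): 0 ≤ 0, so result = 1
~(~~~B -> (A & ~A)): Gödel ¬ of 1 = 0 (operand ≠ 0)
~~(~~~B -> (A & ~A)): Gödel ¬ of 0 = 1 (operand is 0)
~~~(~~~B -> (A & ~A)): Gödel ¬ of 1 = 0 (operand ≠ 0)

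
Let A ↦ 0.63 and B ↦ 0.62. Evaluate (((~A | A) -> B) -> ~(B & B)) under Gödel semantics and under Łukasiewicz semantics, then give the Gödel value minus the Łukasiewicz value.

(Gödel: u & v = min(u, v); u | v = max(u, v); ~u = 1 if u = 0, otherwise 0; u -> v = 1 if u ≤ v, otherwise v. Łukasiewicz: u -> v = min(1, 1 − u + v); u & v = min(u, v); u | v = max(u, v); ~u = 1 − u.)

Gödel evaluation:
  ~A: Gödel ¬ of 0.63 = 0 (operand ≠ 0)
  (~A | A) = max(0, 0.63) = 0.63
  ((~A | A) -> B): 0.63 > 0.62, so result = 0.62
  (B & B) = min(0.62, 0.62) = 0.62
  ~(B & B): Gödel ¬ of 0.62 = 0 (operand ≠ 0)
  (((~A | A) -> B) -> ~(B & B)): 0.62 > 0, so result = 0
  Gödel value = 0
Łukasiewicz evaluation:
  ~A: Łukasiewicz ¬ gives 1 − 0.63 = 0.37
  (~A | A) = max(0.37, 0.63) = 0.63
  ((~A | A) -> B): min(1, 1 − 0.63 + 0.62) = 0.99
  (B & B) = min(0.62, 0.62) = 0.62
  ~(B & B): Łukasiewicz ¬ gives 1 − 0.62 = 0.38
  (((~A | A) -> B) -> ~(B & B)): min(1, 1 − 0.99 + 0.38) = 0.39
  Łukasiewicz value = 0.39
Difference: 0 − 0.39 = -0.39

-0.39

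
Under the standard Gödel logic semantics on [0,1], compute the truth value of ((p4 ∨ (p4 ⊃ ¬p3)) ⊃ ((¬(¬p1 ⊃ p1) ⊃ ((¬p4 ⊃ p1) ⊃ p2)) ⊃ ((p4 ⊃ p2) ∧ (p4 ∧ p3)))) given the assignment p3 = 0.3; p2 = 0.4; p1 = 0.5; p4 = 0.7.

¬p3: Gödel ¬ of 0.3 = 0 (operand ≠ 0)
(p4 ⊃ ¬p3): 0.7 > 0, so result = 0
(p4 ∨ (p4 ⊃ ¬p3)) = max(0.7, 0) = 0.7
¬p1: Gödel ¬ of 0.5 = 0 (operand ≠ 0)
(¬p1 ⊃ p1): 0 ≤ 0.5, so result = 1
¬(¬p1 ⊃ p1): Gödel ¬ of 1 = 0 (operand ≠ 0)
¬p4: Gödel ¬ of 0.7 = 0 (operand ≠ 0)
(¬p4 ⊃ p1): 0 ≤ 0.5, so result = 1
((¬p4 ⊃ p1) ⊃ p2): 1 > 0.4, so result = 0.4
(¬(¬p1 ⊃ p1) ⊃ ((¬p4 ⊃ p1) ⊃ p2)): 0 ≤ 0.4, so result = 1
(p4 ⊃ p2): 0.7 > 0.4, so result = 0.4
(p4 ∧ p3) = min(0.7, 0.3) = 0.3
((p4 ⊃ p2) ∧ (p4 ∧ p3)) = min(0.4, 0.3) = 0.3
((¬(¬p1 ⊃ p1) ⊃ ((¬p4 ⊃ p1) ⊃ p2)) ⊃ ((p4 ⊃ p2) ∧ (p4 ∧ p3))): 1 > 0.3, so result = 0.3
((p4 ∨ (p4 ⊃ ¬p3)) ⊃ ((¬(¬p1 ⊃ p1) ⊃ ((¬p4 ⊃ p1) ⊃ p2)) ⊃ ((p4 ⊃ p2) ∧ (p4 ∧ p3)))): 0.7 > 0.3, so result = 0.3

0.30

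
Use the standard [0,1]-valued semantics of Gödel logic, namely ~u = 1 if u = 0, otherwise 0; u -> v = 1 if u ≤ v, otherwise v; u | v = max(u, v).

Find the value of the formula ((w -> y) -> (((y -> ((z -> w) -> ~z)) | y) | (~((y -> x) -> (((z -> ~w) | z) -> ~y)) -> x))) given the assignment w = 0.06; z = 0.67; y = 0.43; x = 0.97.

(w -> y): 0.06 ≤ 0.43, so result = 1
(z -> w): 0.67 > 0.06, so result = 0.06
~z: Gödel ¬ of 0.67 = 0 (operand ≠ 0)
((z -> w) -> ~z): 0.06 > 0, so result = 0
(y -> ((z -> w) -> ~z)): 0.43 > 0, so result = 0
((y -> ((z -> w) -> ~z)) | y) = max(0, 0.43) = 0.43
(y -> x): 0.43 ≤ 0.97, so result = 1
~w: Gödel ¬ of 0.06 = 0 (operand ≠ 0)
(z -> ~w): 0.67 > 0, so result = 0
((z -> ~w) | z) = max(0, 0.67) = 0.67
~y: Gödel ¬ of 0.43 = 0 (operand ≠ 0)
(((z -> ~w) | z) -> ~y): 0.67 > 0, so result = 0
((y -> x) -> (((z -> ~w) | z) -> ~y)): 1 > 0, so result = 0
~((y -> x) -> (((z -> ~w) | z) -> ~y)): Gödel ¬ of 0 = 1 (operand is 0)
(~((y -> x) -> (((z -> ~w) | z) -> ~y)) -> x): 1 > 0.97, so result = 0.97
(((y -> ((z -> w) -> ~z)) | y) | (~((y -> x) -> (((z -> ~w) | z) -> ~y)) -> x)) = max(0.43, 0.97) = 0.97
((w -> y) -> (((y -> ((z -> w) -> ~z)) | y) | (~((y -> x) -> (((z -> ~w) | z) -> ~y)) -> x))): 1 > 0.97, so result = 0.97

0.97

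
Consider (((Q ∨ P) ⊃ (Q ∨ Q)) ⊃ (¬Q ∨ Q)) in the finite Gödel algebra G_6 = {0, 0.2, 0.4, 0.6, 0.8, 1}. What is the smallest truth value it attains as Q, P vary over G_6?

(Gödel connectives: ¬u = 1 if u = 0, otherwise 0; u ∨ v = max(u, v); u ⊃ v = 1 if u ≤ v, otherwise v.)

0.20

The minimum is attained at Q = 0.2, P = 0:
  (Q ∨ P) = max(0.2, 0) = 0.2
  (Q ∨ Q) = max(0.2, 0.2) = 0.2
  ((Q ∨ P) ⊃ (Q ∨ Q)): 0.2 ≤ 0.2, so result = 1
  ¬Q: Gödel ¬ of 0.2 = 0 (operand ≠ 0)
  (¬Q ∨ Q) = max(0, 0.2) = 0.2
  (((Q ∨ P) ⊃ (Q ∨ Q)) ⊃ (¬Q ∨ Q)): 1 > 0.2, so result = 0.2
Checking all 36 assignments confirms none give a value below 0.20.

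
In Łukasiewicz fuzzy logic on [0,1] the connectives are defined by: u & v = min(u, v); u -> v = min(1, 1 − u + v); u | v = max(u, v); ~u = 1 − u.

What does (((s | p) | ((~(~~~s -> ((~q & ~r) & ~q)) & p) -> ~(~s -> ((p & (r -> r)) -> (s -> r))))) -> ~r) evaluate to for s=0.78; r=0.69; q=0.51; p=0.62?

0.31

(s | p) = max(0.78, 0.62) = 0.78
~s: Łukasiewicz ¬ gives 1 − 0.78 = 0.22
~~s: Łukasiewicz ¬ gives 1 − 0.22 = 0.78
~~~s: Łukasiewicz ¬ gives 1 − 0.78 = 0.22
~q: Łukasiewicz ¬ gives 1 − 0.51 = 0.49
~r: Łukasiewicz ¬ gives 1 − 0.69 = 0.31
(~q & ~r) = min(0.49, 0.31) = 0.31
~q: Łukasiewicz ¬ gives 1 − 0.51 = 0.49
((~q & ~r) & ~q) = min(0.31, 0.49) = 0.31
(~~~s -> ((~q & ~r) & ~q)): min(1, 1 − 0.22 + 0.31) = 1
~(~~~s -> ((~q & ~r) & ~q)): Łukasiewicz ¬ gives 1 − 1 = 0
(~(~~~s -> ((~q & ~r) & ~q)) & p) = min(0, 0.62) = 0
~s: Łukasiewicz ¬ gives 1 − 0.78 = 0.22
(r -> r): min(1, 1 − 0.69 + 0.69) = 1
(p & (r -> r)) = min(0.62, 1) = 0.62
(s -> r): min(1, 1 − 0.78 + 0.69) = 0.91
((p & (r -> r)) -> (s -> r)): min(1, 1 − 0.62 + 0.91) = 1
(~s -> ((p & (r -> r)) -> (s -> r))): min(1, 1 − 0.22 + 1) = 1
~(~s -> ((p & (r -> r)) -> (s -> r))): Łukasiewicz ¬ gives 1 − 1 = 0
((~(~~~s -> ((~q & ~r) & ~q)) & p) -> ~(~s -> ((p & (r -> r)) -> (s -> r)))): min(1, 1 − 0 + 0) = 1
((s | p) | ((~(~~~s -> ((~q & ~r) & ~q)) & p) -> ~(~s -> ((p & (r -> r)) -> (s -> r))))) = max(0.78, 1) = 1
~r: Łukasiewicz ¬ gives 1 − 0.69 = 0.31
(((s | p) | ((~(~~~s -> ((~q & ~r) & ~q)) & p) -> ~(~s -> ((p & (r -> r)) -> (s -> r))))) -> ~r): min(1, 1 − 1 + 0.31) = 0.31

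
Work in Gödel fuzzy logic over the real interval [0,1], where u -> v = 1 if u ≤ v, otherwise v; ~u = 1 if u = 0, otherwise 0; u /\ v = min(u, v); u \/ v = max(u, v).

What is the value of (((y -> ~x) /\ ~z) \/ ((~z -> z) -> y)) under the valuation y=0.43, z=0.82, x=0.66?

0.43

~x: Gödel ¬ of 0.66 = 0 (operand ≠ 0)
(y -> ~x): 0.43 > 0, so result = 0
~z: Gödel ¬ of 0.82 = 0 (operand ≠ 0)
((y -> ~x) /\ ~z) = min(0, 0) = 0
~z: Gödel ¬ of 0.82 = 0 (operand ≠ 0)
(~z -> z): 0 ≤ 0.82, so result = 1
((~z -> z) -> y): 1 > 0.43, so result = 0.43
(((y -> ~x) /\ ~z) \/ ((~z -> z) -> y)) = max(0, 0.43) = 0.43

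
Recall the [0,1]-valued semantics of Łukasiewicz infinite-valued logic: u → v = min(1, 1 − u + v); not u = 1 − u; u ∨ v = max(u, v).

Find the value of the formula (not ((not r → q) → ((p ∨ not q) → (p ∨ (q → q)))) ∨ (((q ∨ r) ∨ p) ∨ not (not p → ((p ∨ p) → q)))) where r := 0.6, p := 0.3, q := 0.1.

0.60

not r: Łukasiewicz ¬ gives 1 − 0.6 = 0.4
(not r → q): min(1, 1 − 0.4 + 0.1) = 0.7
not q: Łukasiewicz ¬ gives 1 − 0.1 = 0.9
(p ∨ not q) = max(0.3, 0.9) = 0.9
(q → q): min(1, 1 − 0.1 + 0.1) = 1
(p ∨ (q → q)) = max(0.3, 1) = 1
((p ∨ not q) → (p ∨ (q → q))): min(1, 1 − 0.9 + 1) = 1
((not r → q) → ((p ∨ not q) → (p ∨ (q → q)))): min(1, 1 − 0.7 + 1) = 1
not ((not r → q) → ((p ∨ not q) → (p ∨ (q → q)))): Łukasiewicz ¬ gives 1 − 1 = 0
(q ∨ r) = max(0.1, 0.6) = 0.6
((q ∨ r) ∨ p) = max(0.6, 0.3) = 0.6
not p: Łukasiewicz ¬ gives 1 − 0.3 = 0.7
(p ∨ p) = max(0.3, 0.3) = 0.3
((p ∨ p) → q): min(1, 1 − 0.3 + 0.1) = 0.8
(not p → ((p ∨ p) → q)): min(1, 1 − 0.7 + 0.8) = 1
not (not p → ((p ∨ p) → q)): Łukasiewicz ¬ gives 1 − 1 = 0
(((q ∨ r) ∨ p) ∨ not (not p → ((p ∨ p) → q))) = max(0.6, 0) = 0.6
(not ((not r → q) → ((p ∨ not q) → (p ∨ (q → q)))) ∨ (((q ∨ r) ∨ p) ∨ not (not p → ((p ∨ p) → q)))) = max(0, 0.6) = 0.6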